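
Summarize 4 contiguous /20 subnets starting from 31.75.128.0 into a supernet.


Original prefix: /20
Number of subnets: 4 = 2^2
New prefix = 20 - 2 = 18
Supernet: 31.75.128.0/18


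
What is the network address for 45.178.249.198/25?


IP:   00101101.10110010.11111001.11000110
Mask: 11111111.11111111.11111111.10000000
AND operation:
Net:  00101101.10110010.11111001.10000000
Network: 45.178.249.128/25


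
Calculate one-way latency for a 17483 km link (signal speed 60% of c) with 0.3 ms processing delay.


Speed = 0.6 * 3e5 km/s = 180000 km/s
Propagation delay = 17483 / 180000 = 0.0971 s = 97.1278 ms
Processing delay = 0.3 ms
Total one-way latency = 97.4278 ms


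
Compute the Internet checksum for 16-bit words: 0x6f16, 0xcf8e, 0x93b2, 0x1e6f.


Sum all words (with carry folding):
+ 0x6f16 = 0x6f16
+ 0xcf8e = 0x3ea5
+ 0x93b2 = 0xd257
+ 0x1e6f = 0xf0c6
One's complement: ~0xf0c6
Checksum = 0x0f39


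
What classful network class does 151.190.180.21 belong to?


First octet: 151
Binary: 10010111
10xxxxxx -> Class B (128-191)
Class B, default mask 255.255.0.0 (/16)


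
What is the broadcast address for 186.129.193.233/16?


Network: 186.129.0.0/16
Host bits = 16
Set all host bits to 1:
Broadcast: 186.129.255.255


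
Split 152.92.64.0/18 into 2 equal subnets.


New prefix = 18 + 1 = 19
Each subnet has 8192 addresses
  152.92.64.0/19
  152.92.96.0/19
Subnets: 152.92.64.0/19, 152.92.96.0/19


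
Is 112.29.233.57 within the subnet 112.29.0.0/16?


Subnet network: 112.29.0.0
Test IP AND mask: 112.29.0.0
Yes, 112.29.233.57 is in 112.29.0.0/16


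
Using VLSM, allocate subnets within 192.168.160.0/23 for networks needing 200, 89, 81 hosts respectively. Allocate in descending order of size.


200 hosts -> /24 (254 usable): 192.168.160.0/24
89 hosts -> /25 (126 usable): 192.168.161.0/25
81 hosts -> /25 (126 usable): 192.168.161.128/25
Allocation: 192.168.160.0/24 (200 hosts, 254 usable); 192.168.161.0/25 (89 hosts, 126 usable); 192.168.161.128/25 (81 hosts, 126 usable)


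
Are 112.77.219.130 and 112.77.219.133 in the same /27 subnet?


Mask: 255.255.255.224
112.77.219.130 AND mask = 112.77.219.128
112.77.219.133 AND mask = 112.77.219.128
Yes, same subnet (112.77.219.128)


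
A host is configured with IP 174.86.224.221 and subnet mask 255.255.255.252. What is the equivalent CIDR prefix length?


Binary: 11111111.11111111.11111111.11111100
Count leading 1s
Prefix: /30


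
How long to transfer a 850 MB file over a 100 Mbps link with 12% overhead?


Effective throughput = 100 * (1 - 12/100) = 88 Mbps
File size in Mb = 850 * 8 = 6800 Mb
Time = 6800 / 88
Time = 77.2727 seconds


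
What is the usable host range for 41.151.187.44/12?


Network: 41.144.0.0
Broadcast: 41.159.255.255
First usable = network + 1
Last usable = broadcast - 1
Range: 41.144.0.1 to 41.159.255.254


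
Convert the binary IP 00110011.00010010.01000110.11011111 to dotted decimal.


00110011 = 51
00010010 = 18
01000110 = 70
11011111 = 223
IP: 51.18.70.223


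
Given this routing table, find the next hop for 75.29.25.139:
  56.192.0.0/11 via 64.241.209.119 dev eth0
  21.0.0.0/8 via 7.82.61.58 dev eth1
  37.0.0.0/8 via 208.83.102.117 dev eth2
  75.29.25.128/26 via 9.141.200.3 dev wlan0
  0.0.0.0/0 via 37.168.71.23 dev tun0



Longest prefix match for 75.29.25.139:
  /11 56.192.0.0: no
  /8 21.0.0.0: no
  /8 37.0.0.0: no
  /26 75.29.25.128: MATCH
  /0 0.0.0.0: MATCH
Selected: next-hop 9.141.200.3 via wlan0 (matched /26)


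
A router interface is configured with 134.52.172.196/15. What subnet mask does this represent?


/15 means 15 network bits, 17 host bits
Binary: 11111111111111100000000000000000
Mask: 255.254.0.0


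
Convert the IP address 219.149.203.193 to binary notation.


219 = 11011011
149 = 10010101
203 = 11001011
193 = 11000001
Binary: 11011011.10010101.11001011.11000001


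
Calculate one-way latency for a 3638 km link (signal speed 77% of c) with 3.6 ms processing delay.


Speed = 0.77 * 3e5 km/s = 231000 km/s
Propagation delay = 3638 / 231000 = 0.0157 s = 15.7489 ms
Processing delay = 3.6 ms
Total one-way latency = 19.3489 ms


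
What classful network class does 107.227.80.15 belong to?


First octet: 107
Binary: 01101011
0xxxxxxx -> Class A (1-126)
Class A, default mask 255.0.0.0 (/8)


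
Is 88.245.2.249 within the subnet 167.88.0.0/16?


Subnet network: 167.88.0.0
Test IP AND mask: 88.245.0.0
No, 88.245.2.249 is not in 167.88.0.0/16


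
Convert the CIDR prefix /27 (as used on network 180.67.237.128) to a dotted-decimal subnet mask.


/27 means 27 network bits, 5 host bits
Binary: 11111111111111111111111111100000
Mask: 255.255.255.224


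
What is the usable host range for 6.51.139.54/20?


Network: 6.51.128.0
Broadcast: 6.51.143.255
First usable = network + 1
Last usable = broadcast - 1
Range: 6.51.128.1 to 6.51.143.254


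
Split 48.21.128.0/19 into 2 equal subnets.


New prefix = 19 + 1 = 20
Each subnet has 4096 addresses
  48.21.128.0/20
  48.21.144.0/20
Subnets: 48.21.128.0/20, 48.21.144.0/20


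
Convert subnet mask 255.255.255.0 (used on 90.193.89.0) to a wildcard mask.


Subnet mask: 255.255.255.0
Wildcard = 255.255.255.255 - subnet mask
255 - 255 = 0
255 - 255 = 0
255 - 255 = 0
255 - 0 = 255
Wildcard: 0.0.0.255


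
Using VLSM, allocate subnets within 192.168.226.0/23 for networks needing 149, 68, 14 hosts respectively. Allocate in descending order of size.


149 hosts -> /24 (254 usable): 192.168.226.0/24
68 hosts -> /25 (126 usable): 192.168.227.0/25
14 hosts -> /28 (14 usable): 192.168.227.128/28
Allocation: 192.168.226.0/24 (149 hosts, 254 usable); 192.168.227.0/25 (68 hosts, 126 usable); 192.168.227.128/28 (14 hosts, 14 usable)


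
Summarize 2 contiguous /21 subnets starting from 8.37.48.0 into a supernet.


Original prefix: /21
Number of subnets: 2 = 2^1
New prefix = 21 - 1 = 20
Supernet: 8.37.48.0/20


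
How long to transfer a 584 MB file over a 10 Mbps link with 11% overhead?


Effective throughput = 10 * (1 - 11/100) = 8.9 Mbps
File size in Mb = 584 * 8 = 4672 Mb
Time = 4672 / 8.9
Time = 524.9438 seconds


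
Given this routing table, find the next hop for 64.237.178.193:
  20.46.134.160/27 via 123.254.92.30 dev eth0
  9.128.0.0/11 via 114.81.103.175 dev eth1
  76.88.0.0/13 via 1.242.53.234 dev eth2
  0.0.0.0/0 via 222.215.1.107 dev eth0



Longest prefix match for 64.237.178.193:
  /27 20.46.134.160: no
  /11 9.128.0.0: no
  /13 76.88.0.0: no
  /0 0.0.0.0: MATCH
Selected: next-hop 222.215.1.107 via eth0 (matched /0)


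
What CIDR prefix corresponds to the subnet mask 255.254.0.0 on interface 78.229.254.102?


Binary: 11111111.11111110.00000000.00000000
Count leading 1s
Prefix: /15


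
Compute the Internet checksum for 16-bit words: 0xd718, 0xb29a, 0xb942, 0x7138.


Sum all words (with carry folding):
+ 0xd718 = 0xd718
+ 0xb29a = 0x89b3
+ 0xb942 = 0x42f6
+ 0x7138 = 0xb42e
One's complement: ~0xb42e
Checksum = 0x4bd1


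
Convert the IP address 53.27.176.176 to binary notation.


53 = 00110101
27 = 00011011
176 = 10110000
176 = 10110000
Binary: 00110101.00011011.10110000.10110000


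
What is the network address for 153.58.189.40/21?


IP:   10011001.00111010.10111101.00101000
Mask: 11111111.11111111.11111000.00000000
AND operation:
Net:  10011001.00111010.10111000.00000000
Network: 153.58.184.0/21


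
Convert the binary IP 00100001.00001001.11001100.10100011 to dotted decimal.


00100001 = 33
00001001 = 9
11001100 = 204
10100011 = 163
IP: 33.9.204.163


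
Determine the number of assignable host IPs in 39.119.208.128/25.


Host bits = 32 - 25 = 7
Total addresses = 2^7 = 128
Usable = total - 2 (network and broadcast)
Usable hosts: 126


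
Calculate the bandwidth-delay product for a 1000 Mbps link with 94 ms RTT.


BDP = bandwidth * RTT
= 1000 Mbps * 94 ms
= 1000 * 1e6 * 94 / 1000 bits
= 94000000 bits
= 11750000 bytes
= 11474.6094 KB
BDP = 94000000 bits (11750000 bytes)


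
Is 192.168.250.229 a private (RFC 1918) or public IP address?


RFC 1918 private ranges:
  10.0.0.0/8 (10.0.0.0 - 10.255.255.255)
  172.16.0.0/12 (172.16.0.0 - 172.31.255.255)
  192.168.0.0/16 (192.168.0.0 - 192.168.255.255)
Private (in 192.168.0.0/16)


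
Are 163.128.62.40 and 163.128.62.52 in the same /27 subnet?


Mask: 255.255.255.224
163.128.62.40 AND mask = 163.128.62.32
163.128.62.52 AND mask = 163.128.62.32
Yes, same subnet (163.128.62.32)


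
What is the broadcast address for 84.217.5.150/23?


Network: 84.217.4.0/23
Host bits = 9
Set all host bits to 1:
Broadcast: 84.217.5.255


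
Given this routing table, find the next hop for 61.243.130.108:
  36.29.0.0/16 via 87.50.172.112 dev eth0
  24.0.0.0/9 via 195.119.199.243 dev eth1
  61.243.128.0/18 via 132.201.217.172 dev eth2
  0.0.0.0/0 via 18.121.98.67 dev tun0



Longest prefix match for 61.243.130.108:
  /16 36.29.0.0: no
  /9 24.0.0.0: no
  /18 61.243.128.0: MATCH
  /0 0.0.0.0: MATCH
Selected: next-hop 132.201.217.172 via eth2 (matched /18)


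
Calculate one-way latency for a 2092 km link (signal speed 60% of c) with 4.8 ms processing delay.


Speed = 0.6 * 3e5 km/s = 180000 km/s
Propagation delay = 2092 / 180000 = 0.0116 s = 11.6222 ms
Processing delay = 4.8 ms
Total one-way latency = 16.4222 ms


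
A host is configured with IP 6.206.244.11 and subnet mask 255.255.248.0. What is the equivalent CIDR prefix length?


Binary: 11111111.11111111.11111000.00000000
Count leading 1s
Prefix: /21


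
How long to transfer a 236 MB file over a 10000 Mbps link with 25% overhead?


Effective throughput = 10000 * (1 - 25/100) = 7500 Mbps
File size in Mb = 236 * 8 = 1888 Mb
Time = 1888 / 7500
Time = 0.2517 seconds


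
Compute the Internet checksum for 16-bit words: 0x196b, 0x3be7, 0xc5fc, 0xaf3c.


Sum all words (with carry folding):
+ 0x196b = 0x196b
+ 0x3be7 = 0x5552
+ 0xc5fc = 0x1b4f
+ 0xaf3c = 0xca8b
One's complement: ~0xca8b
Checksum = 0x3574


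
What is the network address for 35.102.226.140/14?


IP:   00100011.01100110.11100010.10001100
Mask: 11111111.11111100.00000000.00000000
AND operation:
Net:  00100011.01100100.00000000.00000000
Network: 35.100.0.0/14


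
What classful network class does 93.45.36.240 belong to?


First octet: 93
Binary: 01011101
0xxxxxxx -> Class A (1-126)
Class A, default mask 255.0.0.0 (/8)


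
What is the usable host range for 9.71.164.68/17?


Network: 9.71.128.0
Broadcast: 9.71.255.255
First usable = network + 1
Last usable = broadcast - 1
Range: 9.71.128.1 to 9.71.255.254


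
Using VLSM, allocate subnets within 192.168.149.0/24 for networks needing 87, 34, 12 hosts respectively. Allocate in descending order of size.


87 hosts -> /25 (126 usable): 192.168.149.0/25
34 hosts -> /26 (62 usable): 192.168.149.128/26
12 hosts -> /28 (14 usable): 192.168.149.192/28
Allocation: 192.168.149.0/25 (87 hosts, 126 usable); 192.168.149.128/26 (34 hosts, 62 usable); 192.168.149.192/28 (12 hosts, 14 usable)


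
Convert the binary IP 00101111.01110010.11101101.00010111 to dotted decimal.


00101111 = 47
01110010 = 114
11101101 = 237
00010111 = 23
IP: 47.114.237.23


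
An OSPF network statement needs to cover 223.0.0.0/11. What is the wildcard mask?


Subnet mask: 255.224.0.0
Wildcard = 255.255.255.255 - subnet mask
255 - 255 = 0
255 - 224 = 31
255 - 0 = 255
255 - 0 = 255
Wildcard: 0.31.255.255


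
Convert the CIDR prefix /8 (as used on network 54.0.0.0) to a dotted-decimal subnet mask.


/8 means 8 network bits, 24 host bits
Binary: 11111111000000000000000000000000
Mask: 255.0.0.0


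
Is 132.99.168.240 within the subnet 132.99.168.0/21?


Subnet network: 132.99.168.0
Test IP AND mask: 132.99.168.0
Yes, 132.99.168.240 is in 132.99.168.0/21


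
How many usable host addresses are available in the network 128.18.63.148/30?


Host bits = 32 - 30 = 2
Total addresses = 2^2 = 4
Usable = total - 2 (network and broadcast)
Usable hosts: 2


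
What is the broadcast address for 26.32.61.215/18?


Network: 26.32.0.0/18
Host bits = 14
Set all host bits to 1:
Broadcast: 26.32.63.255


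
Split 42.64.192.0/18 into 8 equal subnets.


New prefix = 18 + 3 = 21
Each subnet has 2048 addresses
  42.64.192.0/21
  42.64.200.0/21
  42.64.208.0/21
  42.64.216.0/21
  42.64.224.0/21
  42.64.232.0/21
  42.64.240.0/21
  42.64.248.0/21
Subnets: 42.64.192.0/21, 42.64.200.0/21, 42.64.208.0/21, 42.64.216.0/21, 42.64.224.0/21, 42.64.232.0/21, 42.64.240.0/21, 42.64.248.0/21


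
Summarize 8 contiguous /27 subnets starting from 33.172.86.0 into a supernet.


Original prefix: /27
Number of subnets: 8 = 2^3
New prefix = 27 - 3 = 24
Supernet: 33.172.86.0/24


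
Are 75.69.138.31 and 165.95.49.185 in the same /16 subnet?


Mask: 255.255.0.0
75.69.138.31 AND mask = 75.69.0.0
165.95.49.185 AND mask = 165.95.0.0
No, different subnets (75.69.0.0 vs 165.95.0.0)


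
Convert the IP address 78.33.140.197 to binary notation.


78 = 01001110
33 = 00100001
140 = 10001100
197 = 11000101
Binary: 01001110.00100001.10001100.11000101


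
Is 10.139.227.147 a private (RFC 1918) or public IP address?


RFC 1918 private ranges:
  10.0.0.0/8 (10.0.0.0 - 10.255.255.255)
  172.16.0.0/12 (172.16.0.0 - 172.31.255.255)
  192.168.0.0/16 (192.168.0.0 - 192.168.255.255)
Private (in 10.0.0.0/8)


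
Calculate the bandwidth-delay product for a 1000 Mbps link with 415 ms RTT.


BDP = bandwidth * RTT
= 1000 Mbps * 415 ms
= 1000 * 1e6 * 415 / 1000 bits
= 415000000 bits
= 51875000 bytes
= 50659.1797 KB
BDP = 415000000 bits (51875000 bytes)


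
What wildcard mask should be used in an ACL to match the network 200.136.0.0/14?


Subnet mask: 255.252.0.0
Wildcard = 255.255.255.255 - subnet mask
255 - 255 = 0
255 - 252 = 3
255 - 0 = 255
255 - 0 = 255
Wildcard: 0.3.255.255


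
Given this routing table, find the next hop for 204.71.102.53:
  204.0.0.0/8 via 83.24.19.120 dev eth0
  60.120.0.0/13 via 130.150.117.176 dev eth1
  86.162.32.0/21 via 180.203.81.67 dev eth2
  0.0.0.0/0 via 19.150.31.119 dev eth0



Longest prefix match for 204.71.102.53:
  /8 204.0.0.0: MATCH
  /13 60.120.0.0: no
  /21 86.162.32.0: no
  /0 0.0.0.0: MATCH
Selected: next-hop 83.24.19.120 via eth0 (matched /8)


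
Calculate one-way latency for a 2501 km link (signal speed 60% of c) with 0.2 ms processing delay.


Speed = 0.6 * 3e5 km/s = 180000 km/s
Propagation delay = 2501 / 180000 = 0.0139 s = 13.8944 ms
Processing delay = 0.2 ms
Total one-way latency = 14.0944 ms


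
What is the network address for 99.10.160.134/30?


IP:   01100011.00001010.10100000.10000110
Mask: 11111111.11111111.11111111.11111100
AND operation:
Net:  01100011.00001010.10100000.10000100
Network: 99.10.160.132/30


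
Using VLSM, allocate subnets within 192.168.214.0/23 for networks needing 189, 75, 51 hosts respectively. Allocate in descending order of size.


189 hosts -> /24 (254 usable): 192.168.214.0/24
75 hosts -> /25 (126 usable): 192.168.215.0/25
51 hosts -> /26 (62 usable): 192.168.215.128/26
Allocation: 192.168.214.0/24 (189 hosts, 254 usable); 192.168.215.0/25 (75 hosts, 126 usable); 192.168.215.128/26 (51 hosts, 62 usable)


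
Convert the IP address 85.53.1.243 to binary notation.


85 = 01010101
53 = 00110101
1 = 00000001
243 = 11110011
Binary: 01010101.00110101.00000001.11110011


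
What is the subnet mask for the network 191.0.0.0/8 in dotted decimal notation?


/8 means 8 network bits, 24 host bits
Binary: 11111111000000000000000000000000
Mask: 255.0.0.0


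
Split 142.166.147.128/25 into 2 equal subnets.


New prefix = 25 + 1 = 26
Each subnet has 64 addresses
  142.166.147.128/26
  142.166.147.192/26
Subnets: 142.166.147.128/26, 142.166.147.192/26


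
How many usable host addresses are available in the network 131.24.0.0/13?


Host bits = 32 - 13 = 19
Total addresses = 2^19 = 524288
Usable = total - 2 (network and broadcast)
Usable hosts: 524286


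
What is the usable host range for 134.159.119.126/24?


Network: 134.159.119.0
Broadcast: 134.159.119.255
First usable = network + 1
Last usable = broadcast - 1
Range: 134.159.119.1 to 134.159.119.254


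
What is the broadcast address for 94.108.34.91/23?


Network: 94.108.34.0/23
Host bits = 9
Set all host bits to 1:
Broadcast: 94.108.35.255


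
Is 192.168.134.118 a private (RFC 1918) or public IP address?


RFC 1918 private ranges:
  10.0.0.0/8 (10.0.0.0 - 10.255.255.255)
  172.16.0.0/12 (172.16.0.0 - 172.31.255.255)
  192.168.0.0/16 (192.168.0.0 - 192.168.255.255)
Private (in 192.168.0.0/16)


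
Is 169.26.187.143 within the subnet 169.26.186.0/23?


Subnet network: 169.26.186.0
Test IP AND mask: 169.26.186.0
Yes, 169.26.187.143 is in 169.26.186.0/23


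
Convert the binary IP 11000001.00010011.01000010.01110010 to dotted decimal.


11000001 = 193
00010011 = 19
01000010 = 66
01110010 = 114
IP: 193.19.66.114


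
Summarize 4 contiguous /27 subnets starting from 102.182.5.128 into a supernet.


Original prefix: /27
Number of subnets: 4 = 2^2
New prefix = 27 - 2 = 25
Supernet: 102.182.5.128/25


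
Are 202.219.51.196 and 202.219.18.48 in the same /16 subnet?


Mask: 255.255.0.0
202.219.51.196 AND mask = 202.219.0.0
202.219.18.48 AND mask = 202.219.0.0
Yes, same subnet (202.219.0.0)


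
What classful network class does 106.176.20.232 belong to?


First octet: 106
Binary: 01101010
0xxxxxxx -> Class A (1-126)
Class A, default mask 255.0.0.0 (/8)


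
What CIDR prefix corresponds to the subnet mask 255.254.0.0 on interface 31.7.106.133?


Binary: 11111111.11111110.00000000.00000000
Count leading 1s
Prefix: /15


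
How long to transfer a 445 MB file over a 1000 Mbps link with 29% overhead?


Effective throughput = 1000 * (1 - 29/100) = 710 Mbps
File size in Mb = 445 * 8 = 3560 Mb
Time = 3560 / 710
Time = 5.0141 seconds


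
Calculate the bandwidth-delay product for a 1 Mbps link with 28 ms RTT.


BDP = bandwidth * RTT
= 1 Mbps * 28 ms
= 1 * 1e6 * 28 / 1000 bits
= 28000 bits
= 3500 bytes
= 3.418 KB
BDP = 28000 bits (3500 bytes)


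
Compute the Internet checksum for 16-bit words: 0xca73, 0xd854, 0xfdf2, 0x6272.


Sum all words (with carry folding):
+ 0xca73 = 0xca73
+ 0xd854 = 0xa2c8
+ 0xfdf2 = 0xa0bb
+ 0x6272 = 0x032e
One's complement: ~0x032e
Checksum = 0xfcd1


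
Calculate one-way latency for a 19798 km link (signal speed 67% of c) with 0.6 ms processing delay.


Speed = 0.67 * 3e5 km/s = 201000 km/s
Propagation delay = 19798 / 201000 = 0.0985 s = 98.4975 ms
Processing delay = 0.6 ms
Total one-way latency = 99.0975 ms


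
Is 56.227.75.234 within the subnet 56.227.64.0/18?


Subnet network: 56.227.64.0
Test IP AND mask: 56.227.64.0
Yes, 56.227.75.234 is in 56.227.64.0/18


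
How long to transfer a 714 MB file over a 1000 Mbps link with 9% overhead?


Effective throughput = 1000 * (1 - 9/100) = 910 Mbps
File size in Mb = 714 * 8 = 5712 Mb
Time = 5712 / 910
Time = 6.2769 seconds


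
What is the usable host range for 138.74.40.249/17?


Network: 138.74.0.0
Broadcast: 138.74.127.255
First usable = network + 1
Last usable = broadcast - 1
Range: 138.74.0.1 to 138.74.127.254


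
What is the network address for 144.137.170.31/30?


IP:   10010000.10001001.10101010.00011111
Mask: 11111111.11111111.11111111.11111100
AND operation:
Net:  10010000.10001001.10101010.00011100
Network: 144.137.170.28/30


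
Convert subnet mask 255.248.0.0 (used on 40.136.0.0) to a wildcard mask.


Subnet mask: 255.248.0.0
Wildcard = 255.255.255.255 - subnet mask
255 - 255 = 0
255 - 248 = 7
255 - 0 = 255
255 - 0 = 255
Wildcard: 0.7.255.255


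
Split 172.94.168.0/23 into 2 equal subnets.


New prefix = 23 + 1 = 24
Each subnet has 256 addresses
  172.94.168.0/24
  172.94.169.0/24
Subnets: 172.94.168.0/24, 172.94.169.0/24


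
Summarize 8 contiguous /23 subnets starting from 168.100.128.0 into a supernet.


Original prefix: /23
Number of subnets: 8 = 2^3
New prefix = 23 - 3 = 20
Supernet: 168.100.128.0/20


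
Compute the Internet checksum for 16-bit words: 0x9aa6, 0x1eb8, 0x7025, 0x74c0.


Sum all words (with carry folding):
+ 0x9aa6 = 0x9aa6
+ 0x1eb8 = 0xb95e
+ 0x7025 = 0x2984
+ 0x74c0 = 0x9e44
One's complement: ~0x9e44
Checksum = 0x61bb


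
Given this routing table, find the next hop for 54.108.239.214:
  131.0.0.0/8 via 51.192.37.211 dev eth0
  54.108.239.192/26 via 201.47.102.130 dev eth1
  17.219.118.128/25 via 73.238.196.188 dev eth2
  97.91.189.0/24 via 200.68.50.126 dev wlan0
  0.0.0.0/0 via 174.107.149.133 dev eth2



Longest prefix match for 54.108.239.214:
  /8 131.0.0.0: no
  /26 54.108.239.192: MATCH
  /25 17.219.118.128: no
  /24 97.91.189.0: no
  /0 0.0.0.0: MATCH
Selected: next-hop 201.47.102.130 via eth1 (matched /26)


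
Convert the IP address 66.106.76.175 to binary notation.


66 = 01000010
106 = 01101010
76 = 01001100
175 = 10101111
Binary: 01000010.01101010.01001100.10101111


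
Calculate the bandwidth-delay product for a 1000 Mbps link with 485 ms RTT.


BDP = bandwidth * RTT
= 1000 Mbps * 485 ms
= 1000 * 1e6 * 485 / 1000 bits
= 485000000 bits
= 60625000 bytes
= 59204.1016 KB
BDP = 485000000 bits (60625000 bytes)


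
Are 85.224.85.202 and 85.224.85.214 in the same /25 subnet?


Mask: 255.255.255.128
85.224.85.202 AND mask = 85.224.85.128
85.224.85.214 AND mask = 85.224.85.128
Yes, same subnet (85.224.85.128)


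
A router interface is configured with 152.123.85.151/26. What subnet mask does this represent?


/26 means 26 network bits, 6 host bits
Binary: 11111111111111111111111111000000
Mask: 255.255.255.192


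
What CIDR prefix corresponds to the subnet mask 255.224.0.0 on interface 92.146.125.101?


Binary: 11111111.11100000.00000000.00000000
Count leading 1s
Prefix: /11


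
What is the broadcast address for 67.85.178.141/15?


Network: 67.84.0.0/15
Host bits = 17
Set all host bits to 1:
Broadcast: 67.85.255.255


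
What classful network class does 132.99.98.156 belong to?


First octet: 132
Binary: 10000100
10xxxxxx -> Class B (128-191)
Class B, default mask 255.255.0.0 (/16)


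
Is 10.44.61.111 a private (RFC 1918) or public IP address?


RFC 1918 private ranges:
  10.0.0.0/8 (10.0.0.0 - 10.255.255.255)
  172.16.0.0/12 (172.16.0.0 - 172.31.255.255)
  192.168.0.0/16 (192.168.0.0 - 192.168.255.255)
Private (in 10.0.0.0/8)


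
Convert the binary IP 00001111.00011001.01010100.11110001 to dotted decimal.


00001111 = 15
00011001 = 25
01010100 = 84
11110001 = 241
IP: 15.25.84.241


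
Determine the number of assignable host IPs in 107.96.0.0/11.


Host bits = 32 - 11 = 21
Total addresses = 2^21 = 2097152
Usable = total - 2 (network and broadcast)
Usable hosts: 2097150


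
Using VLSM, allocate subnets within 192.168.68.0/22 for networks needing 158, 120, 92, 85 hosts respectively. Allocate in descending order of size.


158 hosts -> /24 (254 usable): 192.168.68.0/24
120 hosts -> /25 (126 usable): 192.168.69.0/25
92 hosts -> /25 (126 usable): 192.168.69.128/25
85 hosts -> /25 (126 usable): 192.168.70.0/25
Allocation: 192.168.68.0/24 (158 hosts, 254 usable); 192.168.69.0/25 (120 hosts, 126 usable); 192.168.69.128/25 (92 hosts, 126 usable); 192.168.70.0/25 (85 hosts, 126 usable)


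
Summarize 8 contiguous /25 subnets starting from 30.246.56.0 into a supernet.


Original prefix: /25
Number of subnets: 8 = 2^3
New prefix = 25 - 3 = 22
Supernet: 30.246.56.0/22


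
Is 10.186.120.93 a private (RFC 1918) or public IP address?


RFC 1918 private ranges:
  10.0.0.0/8 (10.0.0.0 - 10.255.255.255)
  172.16.0.0/12 (172.16.0.0 - 172.31.255.255)
  192.168.0.0/16 (192.168.0.0 - 192.168.255.255)
Private (in 10.0.0.0/8)


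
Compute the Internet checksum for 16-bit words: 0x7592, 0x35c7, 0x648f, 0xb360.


Sum all words (with carry folding):
+ 0x7592 = 0x7592
+ 0x35c7 = 0xab59
+ 0x648f = 0x0fe9
+ 0xb360 = 0xc349
One's complement: ~0xc349
Checksum = 0x3cb6


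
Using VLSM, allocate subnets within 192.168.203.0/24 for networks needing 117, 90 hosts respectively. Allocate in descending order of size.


117 hosts -> /25 (126 usable): 192.168.203.0/25
90 hosts -> /25 (126 usable): 192.168.203.128/25
Allocation: 192.168.203.0/25 (117 hosts, 126 usable); 192.168.203.128/25 (90 hosts, 126 usable)


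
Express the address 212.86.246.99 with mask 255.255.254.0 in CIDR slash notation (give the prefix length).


Binary: 11111111.11111111.11111110.00000000
Count leading 1s
Prefix: /23


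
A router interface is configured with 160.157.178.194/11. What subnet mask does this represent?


/11 means 11 network bits, 21 host bits
Binary: 11111111111000000000000000000000
Mask: 255.224.0.0


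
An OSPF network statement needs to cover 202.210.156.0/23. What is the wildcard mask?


Subnet mask: 255.255.254.0
Wildcard = 255.255.255.255 - subnet mask
255 - 255 = 0
255 - 255 = 0
255 - 254 = 1
255 - 0 = 255
Wildcard: 0.0.1.255


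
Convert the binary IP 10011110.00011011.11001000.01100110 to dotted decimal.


10011110 = 158
00011011 = 27
11001000 = 200
01100110 = 102
IP: 158.27.200.102


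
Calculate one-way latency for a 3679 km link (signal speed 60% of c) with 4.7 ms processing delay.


Speed = 0.6 * 3e5 km/s = 180000 km/s
Propagation delay = 3679 / 180000 = 0.0204 s = 20.4389 ms
Processing delay = 4.7 ms
Total one-way latency = 25.1389 ms


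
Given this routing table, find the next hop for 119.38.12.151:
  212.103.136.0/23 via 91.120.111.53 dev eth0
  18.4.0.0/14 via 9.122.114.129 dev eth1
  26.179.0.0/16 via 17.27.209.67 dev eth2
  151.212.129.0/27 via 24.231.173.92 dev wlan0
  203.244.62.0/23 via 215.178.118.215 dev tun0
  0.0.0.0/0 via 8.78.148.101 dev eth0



Longest prefix match for 119.38.12.151:
  /23 212.103.136.0: no
  /14 18.4.0.0: no
  /16 26.179.0.0: no
  /27 151.212.129.0: no
  /23 203.244.62.0: no
  /0 0.0.0.0: MATCH
Selected: next-hop 8.78.148.101 via eth0 (matched /0)


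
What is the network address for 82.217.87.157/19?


IP:   01010010.11011001.01010111.10011101
Mask: 11111111.11111111.11100000.00000000
AND operation:
Net:  01010010.11011001.01000000.00000000
Network: 82.217.64.0/19


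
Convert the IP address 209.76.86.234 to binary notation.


209 = 11010001
76 = 01001100
86 = 01010110
234 = 11101010
Binary: 11010001.01001100.01010110.11101010


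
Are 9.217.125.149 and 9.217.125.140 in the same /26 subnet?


Mask: 255.255.255.192
9.217.125.149 AND mask = 9.217.125.128
9.217.125.140 AND mask = 9.217.125.128
Yes, same subnet (9.217.125.128)


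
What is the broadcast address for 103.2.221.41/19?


Network: 103.2.192.0/19
Host bits = 13
Set all host bits to 1:
Broadcast: 103.2.223.255


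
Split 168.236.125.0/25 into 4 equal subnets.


New prefix = 25 + 2 = 27
Each subnet has 32 addresses
  168.236.125.0/27
  168.236.125.32/27
  168.236.125.64/27
  168.236.125.96/27
Subnets: 168.236.125.0/27, 168.236.125.32/27, 168.236.125.64/27, 168.236.125.96/27


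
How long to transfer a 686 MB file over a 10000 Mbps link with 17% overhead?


Effective throughput = 10000 * (1 - 17/100) = 8300 Mbps
File size in Mb = 686 * 8 = 5488 Mb
Time = 5488 / 8300
Time = 0.6612 seconds


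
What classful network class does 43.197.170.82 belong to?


First octet: 43
Binary: 00101011
0xxxxxxx -> Class A (1-126)
Class A, default mask 255.0.0.0 (/8)


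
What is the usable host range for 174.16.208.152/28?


Network: 174.16.208.144
Broadcast: 174.16.208.159
First usable = network + 1
Last usable = broadcast - 1
Range: 174.16.208.145 to 174.16.208.158


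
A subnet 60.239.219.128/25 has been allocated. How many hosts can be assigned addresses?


Host bits = 32 - 25 = 7
Total addresses = 2^7 = 128
Usable = total - 2 (network and broadcast)
Usable hosts: 126


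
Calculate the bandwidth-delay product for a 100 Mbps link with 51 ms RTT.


BDP = bandwidth * RTT
= 100 Mbps * 51 ms
= 100 * 1e6 * 51 / 1000 bits
= 5100000 bits
= 637500 bytes
= 622.5586 KB
BDP = 5100000 bits (637500 bytes)


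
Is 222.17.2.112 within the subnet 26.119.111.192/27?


Subnet network: 26.119.111.192
Test IP AND mask: 222.17.2.96
No, 222.17.2.112 is not in 26.119.111.192/27


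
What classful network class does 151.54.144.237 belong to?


First octet: 151
Binary: 10010111
10xxxxxx -> Class B (128-191)
Class B, default mask 255.255.0.0 (/16)


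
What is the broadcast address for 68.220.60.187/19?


Network: 68.220.32.0/19
Host bits = 13
Set all host bits to 1:
Broadcast: 68.220.63.255


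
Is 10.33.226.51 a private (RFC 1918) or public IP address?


RFC 1918 private ranges:
  10.0.0.0/8 (10.0.0.0 - 10.255.255.255)
  172.16.0.0/12 (172.16.0.0 - 172.31.255.255)
  192.168.0.0/16 (192.168.0.0 - 192.168.255.255)
Private (in 10.0.0.0/8)


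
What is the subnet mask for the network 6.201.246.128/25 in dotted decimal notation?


/25 means 25 network bits, 7 host bits
Binary: 11111111111111111111111110000000
Mask: 255.255.255.128


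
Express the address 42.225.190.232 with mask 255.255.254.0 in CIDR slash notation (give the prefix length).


Binary: 11111111.11111111.11111110.00000000
Count leading 1s
Prefix: /23


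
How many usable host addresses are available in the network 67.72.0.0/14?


Host bits = 32 - 14 = 18
Total addresses = 2^18 = 262144
Usable = total - 2 (network and broadcast)
Usable hosts: 262142


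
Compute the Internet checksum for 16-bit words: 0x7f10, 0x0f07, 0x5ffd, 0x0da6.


Sum all words (with carry folding):
+ 0x7f10 = 0x7f10
+ 0x0f07 = 0x8e17
+ 0x5ffd = 0xee14
+ 0x0da6 = 0xfbba
One's complement: ~0xfbba
Checksum = 0x0445


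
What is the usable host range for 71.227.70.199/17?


Network: 71.227.0.0
Broadcast: 71.227.127.255
First usable = network + 1
Last usable = broadcast - 1
Range: 71.227.0.1 to 71.227.127.254


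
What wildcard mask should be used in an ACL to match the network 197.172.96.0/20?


Subnet mask: 255.255.240.0
Wildcard = 255.255.255.255 - subnet mask
255 - 255 = 0
255 - 255 = 0
255 - 240 = 15
255 - 0 = 255
Wildcard: 0.0.15.255


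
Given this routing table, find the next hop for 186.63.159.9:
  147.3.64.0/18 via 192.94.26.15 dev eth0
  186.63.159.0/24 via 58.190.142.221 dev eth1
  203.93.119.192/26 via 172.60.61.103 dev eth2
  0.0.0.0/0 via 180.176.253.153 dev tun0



Longest prefix match for 186.63.159.9:
  /18 147.3.64.0: no
  /24 186.63.159.0: MATCH
  /26 203.93.119.192: no
  /0 0.0.0.0: MATCH
Selected: next-hop 58.190.142.221 via eth1 (matched /24)


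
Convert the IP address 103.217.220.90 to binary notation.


103 = 01100111
217 = 11011001
220 = 11011100
90 = 01011010
Binary: 01100111.11011001.11011100.01011010


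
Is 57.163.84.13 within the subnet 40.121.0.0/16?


Subnet network: 40.121.0.0
Test IP AND mask: 57.163.0.0
No, 57.163.84.13 is not in 40.121.0.0/16


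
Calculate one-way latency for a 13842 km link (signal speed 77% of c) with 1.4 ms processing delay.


Speed = 0.77 * 3e5 km/s = 231000 km/s
Propagation delay = 13842 / 231000 = 0.0599 s = 59.9221 ms
Processing delay = 1.4 ms
Total one-way latency = 61.3221 ms


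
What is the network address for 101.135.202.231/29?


IP:   01100101.10000111.11001010.11100111
Mask: 11111111.11111111.11111111.11111000
AND operation:
Net:  01100101.10000111.11001010.11100000
Network: 101.135.202.224/29


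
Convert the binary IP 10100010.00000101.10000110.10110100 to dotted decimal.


10100010 = 162
00000101 = 5
10000110 = 134
10110100 = 180
IP: 162.5.134.180


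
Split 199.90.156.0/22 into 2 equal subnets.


New prefix = 22 + 1 = 23
Each subnet has 512 addresses
  199.90.156.0/23
  199.90.158.0/23
Subnets: 199.90.156.0/23, 199.90.158.0/23


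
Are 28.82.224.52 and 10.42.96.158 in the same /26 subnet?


Mask: 255.255.255.192
28.82.224.52 AND mask = 28.82.224.0
10.42.96.158 AND mask = 10.42.96.128
No, different subnets (28.82.224.0 vs 10.42.96.128)


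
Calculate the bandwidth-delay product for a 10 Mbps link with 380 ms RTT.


BDP = bandwidth * RTT
= 10 Mbps * 380 ms
= 10 * 1e6 * 380 / 1000 bits
= 3800000 bits
= 475000 bytes
= 463.8672 KB
BDP = 3800000 bits (475000 bytes)


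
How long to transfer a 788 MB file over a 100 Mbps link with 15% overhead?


Effective throughput = 100 * (1 - 15/100) = 85 Mbps
File size in Mb = 788 * 8 = 6304 Mb
Time = 6304 / 85
Time = 74.1647 seconds


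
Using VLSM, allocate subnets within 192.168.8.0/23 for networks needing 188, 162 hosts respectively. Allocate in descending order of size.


188 hosts -> /24 (254 usable): 192.168.8.0/24
162 hosts -> /24 (254 usable): 192.168.9.0/24
Allocation: 192.168.8.0/24 (188 hosts, 254 usable); 192.168.9.0/24 (162 hosts, 254 usable)


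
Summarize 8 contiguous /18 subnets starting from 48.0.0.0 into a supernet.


Original prefix: /18
Number of subnets: 8 = 2^3
New prefix = 18 - 3 = 15
Supernet: 48.0.0.0/15


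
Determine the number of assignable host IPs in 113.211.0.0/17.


Host bits = 32 - 17 = 15
Total addresses = 2^15 = 32768
Usable = total - 2 (network and broadcast)
Usable hosts: 32766


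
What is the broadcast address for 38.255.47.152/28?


Network: 38.255.47.144/28
Host bits = 4
Set all host bits to 1:
Broadcast: 38.255.47.159


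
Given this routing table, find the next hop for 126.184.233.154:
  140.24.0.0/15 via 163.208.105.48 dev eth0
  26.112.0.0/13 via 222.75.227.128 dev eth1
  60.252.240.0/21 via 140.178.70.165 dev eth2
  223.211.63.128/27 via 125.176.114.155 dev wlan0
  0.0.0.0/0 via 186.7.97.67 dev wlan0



Longest prefix match for 126.184.233.154:
  /15 140.24.0.0: no
  /13 26.112.0.0: no
  /21 60.252.240.0: no
  /27 223.211.63.128: no
  /0 0.0.0.0: MATCH
Selected: next-hop 186.7.97.67 via wlan0 (matched /0)


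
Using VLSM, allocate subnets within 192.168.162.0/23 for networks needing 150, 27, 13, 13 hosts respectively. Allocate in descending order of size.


150 hosts -> /24 (254 usable): 192.168.162.0/24
27 hosts -> /27 (30 usable): 192.168.163.0/27
13 hosts -> /28 (14 usable): 192.168.163.32/28
13 hosts -> /28 (14 usable): 192.168.163.48/28
Allocation: 192.168.162.0/24 (150 hosts, 254 usable); 192.168.163.0/27 (27 hosts, 30 usable); 192.168.163.32/28 (13 hosts, 14 usable); 192.168.163.48/28 (13 hosts, 14 usable)


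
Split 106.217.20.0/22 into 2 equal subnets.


New prefix = 22 + 1 = 23
Each subnet has 512 addresses
  106.217.20.0/23
  106.217.22.0/23
Subnets: 106.217.20.0/23, 106.217.22.0/23


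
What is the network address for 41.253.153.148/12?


IP:   00101001.11111101.10011001.10010100
Mask: 11111111.11110000.00000000.00000000
AND operation:
Net:  00101001.11110000.00000000.00000000
Network: 41.240.0.0/12


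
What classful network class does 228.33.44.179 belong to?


First octet: 228
Binary: 11100100
1110xxxx -> Class D (224-239)
Class D (multicast), default mask N/A


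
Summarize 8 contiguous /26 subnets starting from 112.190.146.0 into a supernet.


Original prefix: /26
Number of subnets: 8 = 2^3
New prefix = 26 - 3 = 23
Supernet: 112.190.146.0/23


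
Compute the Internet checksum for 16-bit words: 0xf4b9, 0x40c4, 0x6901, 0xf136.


Sum all words (with carry folding):
+ 0xf4b9 = 0xf4b9
+ 0x40c4 = 0x357e
+ 0x6901 = 0x9e7f
+ 0xf136 = 0x8fb6
One's complement: ~0x8fb6
Checksum = 0x7049


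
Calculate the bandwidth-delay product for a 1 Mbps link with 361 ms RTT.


BDP = bandwidth * RTT
= 1 Mbps * 361 ms
= 1 * 1e6 * 361 / 1000 bits
= 361000 bits
= 45125 bytes
= 44.0674 KB
BDP = 361000 bits (45125 bytes)


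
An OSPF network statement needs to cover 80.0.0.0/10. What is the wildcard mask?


Subnet mask: 255.192.0.0
Wildcard = 255.255.255.255 - subnet mask
255 - 255 = 0
255 - 192 = 63
255 - 0 = 255
255 - 0 = 255
Wildcard: 0.63.255.255


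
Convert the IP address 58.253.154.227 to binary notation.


58 = 00111010
253 = 11111101
154 = 10011010
227 = 11100011
Binary: 00111010.11111101.10011010.11100011


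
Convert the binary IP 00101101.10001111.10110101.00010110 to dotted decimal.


00101101 = 45
10001111 = 143
10110101 = 181
00010110 = 22
IP: 45.143.181.22


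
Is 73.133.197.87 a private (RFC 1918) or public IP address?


RFC 1918 private ranges:
  10.0.0.0/8 (10.0.0.0 - 10.255.255.255)
  172.16.0.0/12 (172.16.0.0 - 172.31.255.255)
  192.168.0.0/16 (192.168.0.0 - 192.168.255.255)
Public (not in any RFC 1918 range)


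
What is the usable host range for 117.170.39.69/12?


Network: 117.160.0.0
Broadcast: 117.175.255.255
First usable = network + 1
Last usable = broadcast - 1
Range: 117.160.0.1 to 117.175.255.254


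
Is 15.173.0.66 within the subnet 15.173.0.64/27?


Subnet network: 15.173.0.64
Test IP AND mask: 15.173.0.64
Yes, 15.173.0.66 is in 15.173.0.64/27


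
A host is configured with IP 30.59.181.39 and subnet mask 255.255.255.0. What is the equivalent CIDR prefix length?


Binary: 11111111.11111111.11111111.00000000
Count leading 1s
Prefix: /24


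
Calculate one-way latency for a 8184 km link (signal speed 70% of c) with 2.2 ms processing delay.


Speed = 0.7 * 3e5 km/s = 210000 km/s
Propagation delay = 8184 / 210000 = 0.039 s = 38.9714 ms
Processing delay = 2.2 ms
Total one-way latency = 41.1714 ms


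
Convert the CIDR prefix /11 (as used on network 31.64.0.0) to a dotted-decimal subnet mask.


/11 means 11 network bits, 21 host bits
Binary: 11111111111000000000000000000000
Mask: 255.224.0.0


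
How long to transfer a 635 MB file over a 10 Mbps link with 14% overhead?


Effective throughput = 10 * (1 - 14/100) = 8.6 Mbps
File size in Mb = 635 * 8 = 5080 Mb
Time = 5080 / 8.6
Time = 590.6977 seconds


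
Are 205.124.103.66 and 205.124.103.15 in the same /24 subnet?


Mask: 255.255.255.0
205.124.103.66 AND mask = 205.124.103.0
205.124.103.15 AND mask = 205.124.103.0
Yes, same subnet (205.124.103.0)


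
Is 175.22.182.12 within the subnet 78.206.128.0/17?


Subnet network: 78.206.128.0
Test IP AND mask: 175.22.128.0
No, 175.22.182.12 is not in 78.206.128.0/17


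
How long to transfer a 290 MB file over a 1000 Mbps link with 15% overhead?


Effective throughput = 1000 * (1 - 15/100) = 850 Mbps
File size in Mb = 290 * 8 = 2320 Mb
Time = 2320 / 850
Time = 2.7294 seconds


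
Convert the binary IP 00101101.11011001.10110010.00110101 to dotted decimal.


00101101 = 45
11011001 = 217
10110010 = 178
00110101 = 53
IP: 45.217.178.53


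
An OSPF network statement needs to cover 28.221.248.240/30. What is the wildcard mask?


Subnet mask: 255.255.255.252
Wildcard = 255.255.255.255 - subnet mask
255 - 255 = 0
255 - 255 = 0
255 - 255 = 0
255 - 252 = 3
Wildcard: 0.0.0.3


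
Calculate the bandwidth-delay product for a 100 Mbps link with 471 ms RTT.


BDP = bandwidth * RTT
= 100 Mbps * 471 ms
= 100 * 1e6 * 471 / 1000 bits
= 47100000 bits
= 5887500 bytes
= 5749.5117 KB
BDP = 47100000 bits (5887500 bytes)


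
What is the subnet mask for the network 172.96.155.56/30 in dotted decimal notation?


/30 means 30 network bits, 2 host bits
Binary: 11111111111111111111111111111100
Mask: 255.255.255.252


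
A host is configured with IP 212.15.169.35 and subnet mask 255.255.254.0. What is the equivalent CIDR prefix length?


Binary: 11111111.11111111.11111110.00000000
Count leading 1s
Prefix: /23


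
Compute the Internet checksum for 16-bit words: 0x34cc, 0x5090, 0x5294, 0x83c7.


Sum all words (with carry folding):
+ 0x34cc = 0x34cc
+ 0x5090 = 0x855c
+ 0x5294 = 0xd7f0
+ 0x83c7 = 0x5bb8
One's complement: ~0x5bb8
Checksum = 0xa447


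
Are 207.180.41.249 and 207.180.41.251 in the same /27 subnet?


Mask: 255.255.255.224
207.180.41.249 AND mask = 207.180.41.224
207.180.41.251 AND mask = 207.180.41.224
Yes, same subnet (207.180.41.224)
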